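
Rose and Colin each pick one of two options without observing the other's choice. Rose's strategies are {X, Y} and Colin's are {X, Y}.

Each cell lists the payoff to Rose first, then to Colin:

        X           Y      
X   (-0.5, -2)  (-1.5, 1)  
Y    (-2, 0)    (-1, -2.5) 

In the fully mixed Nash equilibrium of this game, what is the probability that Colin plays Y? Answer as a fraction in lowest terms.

Let y be the probability that Colin plays X. In a completely mixed equilibrium, Rose must be indifferent between X and Y.
Rose's expected payoff from X is −0.5y − 1.5(1−y); from Y it is −2y − (1−y).
Setting these equal: y − 1.5 = −y − 1, so y = 1/4.
Therefore Colin plays Y with probability 1 − 1/4 = 3/4.

3/4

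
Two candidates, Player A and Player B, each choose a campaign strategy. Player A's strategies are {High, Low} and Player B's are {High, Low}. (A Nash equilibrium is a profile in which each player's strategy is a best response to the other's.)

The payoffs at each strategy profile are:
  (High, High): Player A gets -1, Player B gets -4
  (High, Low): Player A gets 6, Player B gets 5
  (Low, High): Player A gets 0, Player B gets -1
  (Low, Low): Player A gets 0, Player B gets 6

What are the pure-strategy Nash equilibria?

(High, Low)

(High, High): Player A prefers Low (0 > -1); Player B prefers Low (5 > -4) — not an equilibrium.
(High, Low): Player A gets 6 ≥ 0 from Low, and Player B gets 5 ≥ -4 from High — Nash equilibrium.
(Low, High): Player B prefers Low (6 > -1) — not an equilibrium.
(Low, Low): Player A prefers High (6 > 0) — not an equilibrium.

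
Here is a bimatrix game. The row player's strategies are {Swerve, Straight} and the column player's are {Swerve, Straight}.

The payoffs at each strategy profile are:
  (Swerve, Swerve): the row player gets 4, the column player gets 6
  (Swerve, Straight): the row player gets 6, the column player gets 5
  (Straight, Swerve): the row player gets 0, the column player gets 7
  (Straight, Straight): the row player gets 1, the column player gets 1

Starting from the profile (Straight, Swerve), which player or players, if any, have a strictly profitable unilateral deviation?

The row player at (Straight, Swerve) earns 0; deviating to Swerve yields 4 — a strict improvement.
The column player earns 7; deviating to Straight yields 1 — not better.
Only the row player has a strictly profitable deviation.

The row player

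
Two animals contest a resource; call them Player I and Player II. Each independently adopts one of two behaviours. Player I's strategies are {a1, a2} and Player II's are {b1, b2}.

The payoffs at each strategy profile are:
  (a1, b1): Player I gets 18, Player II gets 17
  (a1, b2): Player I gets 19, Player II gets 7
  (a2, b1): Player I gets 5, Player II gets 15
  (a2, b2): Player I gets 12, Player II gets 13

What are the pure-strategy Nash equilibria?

(a1, b1): Player I gets 18 ≥ 5 from a2, and Player II gets 17 ≥ 7 from b2 — Nash equilibrium.
(a1, b2): Player II prefers b1 (17 > 7) — not an equilibrium.
(a2, b1): Player I prefers a1 (18 > 5) — not an equilibrium.
(a2, b2): Player I prefers a1 (19 > 12); Player II prefers b1 (15 > 13) — not an equilibrium.

(a1, b1)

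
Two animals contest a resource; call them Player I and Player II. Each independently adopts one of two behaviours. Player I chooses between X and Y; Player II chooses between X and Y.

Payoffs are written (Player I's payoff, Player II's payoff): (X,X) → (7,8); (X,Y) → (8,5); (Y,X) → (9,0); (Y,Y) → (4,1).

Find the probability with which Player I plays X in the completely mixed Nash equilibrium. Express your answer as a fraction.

1/4

Let p be the probability that Player I plays X. In a completely mixed equilibrium, Player II must be indifferent between X and Y.
Player II's expected payoff from X is 8p; from Y it is 5p + (1−p).
Setting these equal: 8p = 4p + 1, so p = 1/4.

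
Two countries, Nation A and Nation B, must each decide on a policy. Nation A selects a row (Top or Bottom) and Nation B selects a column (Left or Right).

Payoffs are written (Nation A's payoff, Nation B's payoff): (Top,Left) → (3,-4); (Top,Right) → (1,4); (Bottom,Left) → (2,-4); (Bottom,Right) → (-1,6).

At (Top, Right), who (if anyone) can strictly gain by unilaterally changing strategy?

Neither

Nation A at (Top, Right) earns 1; deviating to Bottom yields -1 — not better.
Nation B earns 4; deviating to Left yields -4 — not better.
Neither player can strictly improve; the profile is a Nash equilibrium.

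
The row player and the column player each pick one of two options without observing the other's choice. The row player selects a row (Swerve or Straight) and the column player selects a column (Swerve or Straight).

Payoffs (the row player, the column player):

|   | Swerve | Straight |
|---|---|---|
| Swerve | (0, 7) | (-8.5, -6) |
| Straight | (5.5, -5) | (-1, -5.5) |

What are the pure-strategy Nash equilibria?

(Swerve, Swerve): the row player prefers Straight (5.5 > 0) — not an equilibrium.
(Swerve, Straight): the row player prefers Straight (-1 > -8.5); the column player prefers Swerve (7 > -6) — not an equilibrium.
(Straight, Swerve): the row player gets 5.5 ≥ 0 from Swerve, and the column player gets -5 ≥ -5.5 from Straight — Nash equilibrium.
(Straight, Straight): the column player prefers Swerve (-5 > -5.5) — not an equilibrium.

(Straight, Swerve)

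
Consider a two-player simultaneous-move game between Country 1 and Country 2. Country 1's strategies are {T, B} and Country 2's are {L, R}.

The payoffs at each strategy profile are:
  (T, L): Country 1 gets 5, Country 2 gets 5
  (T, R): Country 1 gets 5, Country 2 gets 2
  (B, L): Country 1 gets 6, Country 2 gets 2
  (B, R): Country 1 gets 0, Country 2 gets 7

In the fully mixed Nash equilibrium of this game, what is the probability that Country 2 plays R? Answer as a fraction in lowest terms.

Let y be the probability that Country 2 plays L. In a completely mixed equilibrium, Country 1 must be indifferent between T and B.
Country 1's expected payoff from T is 5y + 5(1−y); from B it is 6y.
Setting these equal: 5 = 6y, so y = 5/6.
Therefore Country 2 plays R with probability 1 − 5/6 = 1/6.

1/6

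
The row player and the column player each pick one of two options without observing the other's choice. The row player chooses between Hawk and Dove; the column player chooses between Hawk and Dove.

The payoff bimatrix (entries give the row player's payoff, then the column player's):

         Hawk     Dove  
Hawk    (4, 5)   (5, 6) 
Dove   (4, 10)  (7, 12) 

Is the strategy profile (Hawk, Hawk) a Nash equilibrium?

At (Hawk, Hawk), the row player earns 4; switching to Dove would give 4, so the row player has no profitable deviation.
The column player earns 5; switching to Dove would give 6, so the column player would deviate.
Since at least one player can profitably deviate, this is not a Nash equilibrium.

No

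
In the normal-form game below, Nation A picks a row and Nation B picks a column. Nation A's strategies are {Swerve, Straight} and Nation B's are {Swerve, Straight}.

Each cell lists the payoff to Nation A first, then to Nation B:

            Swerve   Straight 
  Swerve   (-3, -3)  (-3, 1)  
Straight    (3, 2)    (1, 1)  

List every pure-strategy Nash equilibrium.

(Straight, Swerve)

(Swerve, Swerve): Nation A prefers Straight (3 > -3); Nation B prefers Straight (1 > -3) — not an equilibrium.
(Swerve, Straight): Nation A prefers Straight (1 > -3) — not an equilibrium.
(Straight, Swerve): Nation A gets 3 ≥ -3 from Swerve, and Nation B gets 2 ≥ 1 from Straight — Nash equilibrium.
(Straight, Straight): Nation B prefers Swerve (2 > 1) — not an equilibrium.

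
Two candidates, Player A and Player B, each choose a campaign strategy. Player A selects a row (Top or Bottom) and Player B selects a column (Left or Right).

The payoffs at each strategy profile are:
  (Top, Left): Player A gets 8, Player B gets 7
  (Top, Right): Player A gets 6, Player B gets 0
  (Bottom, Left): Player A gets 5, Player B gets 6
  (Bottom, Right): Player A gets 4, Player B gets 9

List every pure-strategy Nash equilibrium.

(Top, Left)

(Top, Left): Player A gets 8 ≥ 5 from Bottom, and Player B gets 7 ≥ 0 from Right — Nash equilibrium.
(Top, Right): Player B prefers Left (7 > 0) — not an equilibrium.
(Bottom, Left): Player A prefers Top (8 > 5); Player B prefers Right (9 > 6) — not an equilibrium.
(Bottom, Right): Player A prefers Top (6 > 4) — not an equilibrium.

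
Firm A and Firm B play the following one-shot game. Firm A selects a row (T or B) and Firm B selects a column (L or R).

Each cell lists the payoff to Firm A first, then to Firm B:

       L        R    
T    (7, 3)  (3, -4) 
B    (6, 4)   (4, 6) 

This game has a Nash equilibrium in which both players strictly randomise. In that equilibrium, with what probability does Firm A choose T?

Let x be the probability that Firm A plays T. In a completely mixed equilibrium, Firm B must be indifferent between L and R.
Firm B's expected payoff from L is 3x + 4(1−x); from R it is −4x + 6(1−x).
Setting these equal: −x + 4 = −10x + 6, so x = 2/9.

2/9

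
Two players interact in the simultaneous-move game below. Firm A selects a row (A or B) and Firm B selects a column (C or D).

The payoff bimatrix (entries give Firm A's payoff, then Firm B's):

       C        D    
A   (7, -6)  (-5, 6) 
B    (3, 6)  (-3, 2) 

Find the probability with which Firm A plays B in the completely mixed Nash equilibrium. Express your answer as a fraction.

Let r be the probability that Firm A plays A. In a completely mixed equilibrium, Firm B must be indifferent between C and D.
Firm B's expected payoff from C is −6r + 6(1−r); from D it is 6r + 2(1−r).
Setting these equal: −12r + 6 = 4r + 2, so r = 1/4.
Therefore Firm A plays B with probability 1 − 1/4 = 3/4.

3/4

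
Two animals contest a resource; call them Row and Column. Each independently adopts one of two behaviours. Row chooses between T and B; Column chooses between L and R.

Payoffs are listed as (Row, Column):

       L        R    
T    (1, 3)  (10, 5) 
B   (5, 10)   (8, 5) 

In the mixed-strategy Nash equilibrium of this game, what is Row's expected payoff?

7

First find q, the probability Column plays L, from Row's indifference between T and B: q + 10(1−q) = 5q + 8(1−q), giving q = 1/3.
Since Row is indifferent in equilibrium, Row's expected payoff equals the payoff from either row against (1/3, 2/3). Using T: (1/3) + 10(2/3) = 7.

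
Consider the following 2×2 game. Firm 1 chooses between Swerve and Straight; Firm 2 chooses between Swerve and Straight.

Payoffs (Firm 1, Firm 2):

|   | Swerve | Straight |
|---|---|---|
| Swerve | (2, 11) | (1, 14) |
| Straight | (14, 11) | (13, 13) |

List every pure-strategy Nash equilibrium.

(Straight, Straight)

(Swerve, Swerve): Firm 1 prefers Straight (14 > 2); Firm 2 prefers Straight (14 > 11) — not an equilibrium.
(Swerve, Straight): Firm 1 prefers Straight (13 > 1) — not an equilibrium.
(Straight, Swerve): Firm 2 prefers Straight (13 > 11) — not an equilibrium.
(Straight, Straight): Firm 1 gets 13 ≥ 1 from Swerve, and Firm 2 gets 13 ≥ 11 from Swerve — Nash equilibrium.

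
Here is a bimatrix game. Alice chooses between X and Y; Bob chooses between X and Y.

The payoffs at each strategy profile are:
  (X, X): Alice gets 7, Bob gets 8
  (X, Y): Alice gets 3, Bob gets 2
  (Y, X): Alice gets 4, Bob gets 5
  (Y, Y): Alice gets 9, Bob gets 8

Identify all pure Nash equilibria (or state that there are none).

(X, X): Alice gets 7 ≥ 4 from Y, and Bob gets 8 ≥ 2 from Y — Nash equilibrium.
(X, Y): Alice prefers Y (9 > 3); Bob prefers X (8 > 2) — not an equilibrium.
(Y, X): Alice prefers X (7 > 4); Bob prefers Y (8 > 5) — not an equilibrium.
(Y, Y): Alice gets 9 ≥ 3 from X, and Bob gets 8 ≥ 5 from X — Nash equilibrium.

(X, X) and (Y, Y)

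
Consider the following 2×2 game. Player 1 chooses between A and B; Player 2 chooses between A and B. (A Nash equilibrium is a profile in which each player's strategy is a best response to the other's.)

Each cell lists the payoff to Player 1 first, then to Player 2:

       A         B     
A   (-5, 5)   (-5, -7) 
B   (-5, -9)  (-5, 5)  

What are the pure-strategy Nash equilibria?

(A, A): Player 1 gets -5 ≥ -5 from B, and Player 2 gets 5 ≥ -7 from B — Nash equilibrium.
(A, B): Player 2 prefers A (5 > -7) — not an equilibrium.
(B, A): Player 2 prefers B (5 > -9) — not an equilibrium.
(B, B): Player 1 gets -5 ≥ -5 from A, and Player 2 gets 5 ≥ -9 from A — Nash equilibrium.

(A, A) and (B, B)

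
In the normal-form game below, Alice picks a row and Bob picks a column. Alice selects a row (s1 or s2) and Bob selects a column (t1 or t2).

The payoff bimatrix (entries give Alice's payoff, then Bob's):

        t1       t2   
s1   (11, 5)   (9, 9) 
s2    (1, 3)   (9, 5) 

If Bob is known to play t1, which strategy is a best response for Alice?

s1

Against t1, Alice earns 11 from s1 and 1 from s2.
So s1 is the best response.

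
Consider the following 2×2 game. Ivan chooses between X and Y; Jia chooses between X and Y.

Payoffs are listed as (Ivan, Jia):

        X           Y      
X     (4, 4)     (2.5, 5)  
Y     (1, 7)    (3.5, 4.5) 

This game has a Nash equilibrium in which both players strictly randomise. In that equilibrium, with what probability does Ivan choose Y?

Let x be the probability that Ivan plays X. In a completely mixed equilibrium, Jia must be indifferent between X and Y.
Jia's expected payoff from X is 4x + 7(1−x); from Y it is 5x + 4.5(1−x).
Setting these equal: −3x + 7 = 0.5x + 4.5, so x = 5/7.
Therefore Ivan plays Y with probability 1 − 5/7 = 2/7.

2/7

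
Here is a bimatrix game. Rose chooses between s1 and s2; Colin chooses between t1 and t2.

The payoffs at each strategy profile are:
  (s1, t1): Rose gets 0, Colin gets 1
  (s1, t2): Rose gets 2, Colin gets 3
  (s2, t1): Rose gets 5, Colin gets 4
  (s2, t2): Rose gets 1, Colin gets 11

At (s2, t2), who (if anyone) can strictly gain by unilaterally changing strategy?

Rose

Rose at (s2, t2) earns 1; deviating to s1 yields 2 — a strict improvement.
Colin earns 11; deviating to t1 yields 4 — not better.
Only Rose has a strictly profitable deviation.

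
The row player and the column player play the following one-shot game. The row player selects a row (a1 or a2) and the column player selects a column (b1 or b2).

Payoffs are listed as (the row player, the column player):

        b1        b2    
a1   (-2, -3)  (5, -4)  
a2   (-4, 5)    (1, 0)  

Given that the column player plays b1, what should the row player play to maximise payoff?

a1

Against b1, the row player earns -2 from a1 and -4 from a2.
So a1 is the best response.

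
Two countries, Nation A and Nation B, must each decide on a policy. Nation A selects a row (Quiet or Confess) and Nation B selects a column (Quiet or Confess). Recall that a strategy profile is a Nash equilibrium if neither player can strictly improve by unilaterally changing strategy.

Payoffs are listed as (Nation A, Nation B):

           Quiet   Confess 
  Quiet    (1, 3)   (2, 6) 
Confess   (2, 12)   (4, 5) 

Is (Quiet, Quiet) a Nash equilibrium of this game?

No

At (Quiet, Quiet), Nation A earns 1; switching to Confess would give 2, so Nation A would deviate.
Nation B earns 3; switching to Confess would give 6, so Nation B would deviate.
Since at least one player can profitably deviate, this is not a Nash equilibrium.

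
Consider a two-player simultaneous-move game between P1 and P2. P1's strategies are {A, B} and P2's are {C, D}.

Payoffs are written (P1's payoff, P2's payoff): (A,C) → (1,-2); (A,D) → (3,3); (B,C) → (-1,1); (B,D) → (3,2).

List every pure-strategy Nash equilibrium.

(A, D) and (B, D)

(A, C): P2 prefers D (3 > -2) — not an equilibrium.
(A, D): P1 gets 3 ≥ 3 from B, and P2 gets 3 ≥ -2 from C — Nash equilibrium.
(B, C): P1 prefers A (1 > -1); P2 prefers D (2 > 1) — not an equilibrium.
(B, D): P1 gets 3 ≥ 3 from A, and P2 gets 2 ≥ 1 from C — Nash equilibrium.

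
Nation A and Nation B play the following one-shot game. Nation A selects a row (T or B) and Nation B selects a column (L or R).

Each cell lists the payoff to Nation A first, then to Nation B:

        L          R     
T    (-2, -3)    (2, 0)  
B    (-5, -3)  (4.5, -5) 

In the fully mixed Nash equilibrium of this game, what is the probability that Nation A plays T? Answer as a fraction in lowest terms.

Let p be the probability that Nation A plays T. In a completely mixed equilibrium, Nation B must be indifferent between L and R.
Nation B's expected payoff from L is −3p − 3(1−p); from R it is −5(1−p).
Setting these equal: -3 = 5p − 5, so p = 2/5.

2/5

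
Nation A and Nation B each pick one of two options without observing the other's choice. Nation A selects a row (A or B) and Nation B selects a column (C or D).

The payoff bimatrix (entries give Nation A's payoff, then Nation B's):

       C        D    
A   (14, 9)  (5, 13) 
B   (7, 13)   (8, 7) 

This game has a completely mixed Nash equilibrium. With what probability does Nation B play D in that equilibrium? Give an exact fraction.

Let c be the probability that Nation B plays C. In a completely mixed equilibrium, Nation A must be indifferent between A and B.
Nation A's expected payoff from A is 14c + 5(1−c); from B it is 7c + 8(1−c).
Setting these equal: 9c + 5 = −c + 8, so c = 3/10.
Therefore Nation B plays D with probability 1 − 3/10 = 7/10.

7/10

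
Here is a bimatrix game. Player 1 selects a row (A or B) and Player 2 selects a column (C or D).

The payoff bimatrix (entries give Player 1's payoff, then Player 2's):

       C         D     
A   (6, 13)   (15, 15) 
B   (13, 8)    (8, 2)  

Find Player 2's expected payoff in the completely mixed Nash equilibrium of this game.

First find p, the probability Player 1 plays A, from Player 2's indifference between C and D: 13p + 8(1−p) = 15p + 2(1−p), giving p = 3/4.
Since Player 2 is indifferent in equilibrium, Player 2's expected payoff equals the payoff from either column against (3/4, 1/4). Using C: 13(3/4) + 8(1/4) = 47/4.

47/4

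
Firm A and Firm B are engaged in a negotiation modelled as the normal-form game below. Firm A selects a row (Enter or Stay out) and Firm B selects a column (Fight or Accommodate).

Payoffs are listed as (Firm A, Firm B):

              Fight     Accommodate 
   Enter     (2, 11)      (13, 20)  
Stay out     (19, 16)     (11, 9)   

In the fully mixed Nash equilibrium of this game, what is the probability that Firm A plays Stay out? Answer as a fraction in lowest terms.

9/16

Let r be the probability that Firm A plays Enter. In a completely mixed equilibrium, Firm B must be indifferent between Fight and Accommodate.
Firm B's expected payoff from Fight is 11r + 16(1−r); from Accommodate it is 20r + 9(1−r).
Setting these equal: −5r + 16 = 11r + 9, so r = 7/16.
Therefore Firm A plays Stay out with probability 1 − 7/16 = 9/16.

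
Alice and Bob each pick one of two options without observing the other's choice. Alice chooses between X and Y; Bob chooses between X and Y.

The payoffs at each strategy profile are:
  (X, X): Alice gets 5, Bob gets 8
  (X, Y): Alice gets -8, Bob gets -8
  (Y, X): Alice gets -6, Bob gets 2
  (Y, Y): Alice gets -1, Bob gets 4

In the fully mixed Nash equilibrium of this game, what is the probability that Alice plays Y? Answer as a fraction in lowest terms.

Let r be the probability that Alice plays X. In a completely mixed equilibrium, Bob must be indifferent between X and Y.
Bob's expected payoff from X is 8r + 2(1−r); from Y it is −8r + 4(1−r).
Setting these equal: 6r + 2 = −12r + 4, so r = 1/9.
Therefore Alice plays Y with probability 1 − 1/9 = 8/9.

8/9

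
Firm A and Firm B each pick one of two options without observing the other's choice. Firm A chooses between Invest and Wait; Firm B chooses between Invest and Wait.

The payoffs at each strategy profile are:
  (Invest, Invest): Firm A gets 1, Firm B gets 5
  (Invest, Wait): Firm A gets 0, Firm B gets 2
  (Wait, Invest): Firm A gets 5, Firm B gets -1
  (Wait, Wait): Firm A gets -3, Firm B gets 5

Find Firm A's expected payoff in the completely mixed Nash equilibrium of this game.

First find q, the probability Firm B plays Invest, from Firm A's indifference between Invest and Wait: q = 5q − 3(1−q), giving q = 3/7.
Since Firm A is indifferent in equilibrium, Firm A's expected payoff equals the payoff from either row against (3/7, 4/7). Using Invest: (3/7) = 3/7.

3/7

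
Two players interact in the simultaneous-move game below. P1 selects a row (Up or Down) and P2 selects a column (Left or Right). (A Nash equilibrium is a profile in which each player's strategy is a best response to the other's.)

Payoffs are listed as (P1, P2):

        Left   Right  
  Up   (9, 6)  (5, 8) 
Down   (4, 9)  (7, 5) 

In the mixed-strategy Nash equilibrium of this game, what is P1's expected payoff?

43/7

First find q, the probability P2 plays Left, from P1's indifference between Up and Down: 9q + 5(1−q) = 4q + 7(1−q), giving q = 2/7.
Since P1 is indifferent in equilibrium, P1's expected payoff equals the payoff from either row against (2/7, 5/7). Using Up: 9(2/7) + 5(5/7) = 43/7.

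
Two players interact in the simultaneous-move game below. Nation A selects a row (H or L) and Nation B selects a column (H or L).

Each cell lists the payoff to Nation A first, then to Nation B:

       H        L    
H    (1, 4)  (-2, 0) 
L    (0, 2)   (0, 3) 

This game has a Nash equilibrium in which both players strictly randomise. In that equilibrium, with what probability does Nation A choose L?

4/5

Let r be the probability that Nation A plays H. In a completely mixed equilibrium, Nation B must be indifferent between H and L.
Nation B's expected payoff from H is 4r + 2(1−r); from L it is 3(1−r).
Setting these equal: 2r + 2 = −3r + 3, so r = 1/5.
Therefore Nation A plays L with probability 1 − 1/5 = 4/5.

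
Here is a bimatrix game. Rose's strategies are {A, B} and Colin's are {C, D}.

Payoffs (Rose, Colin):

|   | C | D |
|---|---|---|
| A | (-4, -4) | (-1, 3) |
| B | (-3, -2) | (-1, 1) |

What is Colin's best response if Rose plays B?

Against B, Colin earns -2 from C and 1 from D.
So D is the best response.

D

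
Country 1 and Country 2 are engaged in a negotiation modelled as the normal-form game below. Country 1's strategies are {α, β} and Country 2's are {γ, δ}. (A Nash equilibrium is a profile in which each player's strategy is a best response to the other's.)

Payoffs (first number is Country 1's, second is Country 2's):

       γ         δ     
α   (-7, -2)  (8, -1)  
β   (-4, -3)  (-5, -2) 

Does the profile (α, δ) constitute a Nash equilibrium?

At (α, δ), Country 1 earns 8; switching to β would give -5, so Country 1 has no profitable deviation.
Country 2 earns -1; switching to γ would give -2, so Country 2 has no profitable deviation.
Neither player can gain by a unilateral deviation, so this profile is a Nash equilibrium.

Yes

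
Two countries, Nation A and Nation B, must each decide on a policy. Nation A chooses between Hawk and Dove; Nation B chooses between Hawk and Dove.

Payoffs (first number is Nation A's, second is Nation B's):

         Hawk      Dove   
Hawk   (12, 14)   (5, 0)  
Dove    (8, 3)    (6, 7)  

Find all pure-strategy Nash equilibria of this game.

(Hawk, Hawk): Nation A gets 12 ≥ 8 from Dove, and Nation B gets 14 ≥ 0 from Dove — Nash equilibrium.
(Hawk, Dove): Nation A prefers Dove (6 > 5); Nation B prefers Hawk (14 > 0) — not an equilibrium.
(Dove, Hawk): Nation A prefers Hawk (12 > 8); Nation B prefers Dove (7 > 3) — not an equilibrium.
(Dove, Dove): Nation A gets 6 ≥ 5 from Hawk, and Nation B gets 7 ≥ 3 from Hawk — Nash equilibrium.

(Hawk, Hawk) and (Dove, Dove)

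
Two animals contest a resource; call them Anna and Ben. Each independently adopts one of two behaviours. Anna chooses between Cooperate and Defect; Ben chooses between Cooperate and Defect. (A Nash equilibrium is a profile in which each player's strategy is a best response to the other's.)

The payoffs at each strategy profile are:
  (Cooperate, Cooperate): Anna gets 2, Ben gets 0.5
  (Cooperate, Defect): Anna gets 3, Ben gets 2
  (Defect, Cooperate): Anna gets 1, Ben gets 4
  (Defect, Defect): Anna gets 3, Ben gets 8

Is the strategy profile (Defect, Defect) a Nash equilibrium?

Yes

At (Defect, Defect), Anna earns 3; switching to Cooperate would give 3, so Anna has no profitable deviation.
Ben earns 8; switching to Cooperate would give 4, so Ben has no profitable deviation.
Neither player can gain by a unilateral deviation, so this profile is a Nash equilibrium.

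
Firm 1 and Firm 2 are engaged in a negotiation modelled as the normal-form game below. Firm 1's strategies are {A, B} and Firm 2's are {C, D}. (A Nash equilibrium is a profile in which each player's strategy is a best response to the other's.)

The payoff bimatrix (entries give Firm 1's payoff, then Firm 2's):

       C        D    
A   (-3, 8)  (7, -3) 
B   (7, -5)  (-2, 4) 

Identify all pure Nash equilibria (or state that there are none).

(A, C): Firm 1 prefers B (7 > -3) — not an equilibrium.
(A, D): Firm 2 prefers C (8 > -3) — not an equilibrium.
(B, C): Firm 2 prefers D (4 > -5) — not an equilibrium.
(B, D): Firm 1 prefers A (7 > -2) — not an equilibrium.

none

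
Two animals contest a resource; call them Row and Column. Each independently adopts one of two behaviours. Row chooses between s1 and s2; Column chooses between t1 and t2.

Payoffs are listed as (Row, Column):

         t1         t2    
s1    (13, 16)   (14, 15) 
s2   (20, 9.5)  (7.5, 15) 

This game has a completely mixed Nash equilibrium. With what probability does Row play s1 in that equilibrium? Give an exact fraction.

Let x be the probability that Row plays s1. In a completely mixed equilibrium, Column must be indifferent between t1 and t2.
Column's expected payoff from t1 is 16x + 9.5(1−x); from t2 it is 15x + 15(1−x).
Setting these equal: 6.5x + 9.5 = 15, so x = 11/13.

11/13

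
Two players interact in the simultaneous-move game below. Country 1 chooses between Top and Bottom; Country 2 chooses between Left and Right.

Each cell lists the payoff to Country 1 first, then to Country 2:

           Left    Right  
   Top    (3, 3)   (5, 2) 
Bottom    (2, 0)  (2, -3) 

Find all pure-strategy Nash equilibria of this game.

(Top, Left): Country 1 gets 3 ≥ 2 from Bottom, and Country 2 gets 3 ≥ 2 from Right — Nash equilibrium.
(Top, Right): Country 2 prefers Left (3 > 2) — not an equilibrium.
(Bottom, Left): Country 1 prefers Top (3 > 2) — not an equilibrium.
(Bottom, Right): Country 1 prefers Top (5 > 2); Country 2 prefers Left (0 > -3) — not an equilibrium.

(Top, Left)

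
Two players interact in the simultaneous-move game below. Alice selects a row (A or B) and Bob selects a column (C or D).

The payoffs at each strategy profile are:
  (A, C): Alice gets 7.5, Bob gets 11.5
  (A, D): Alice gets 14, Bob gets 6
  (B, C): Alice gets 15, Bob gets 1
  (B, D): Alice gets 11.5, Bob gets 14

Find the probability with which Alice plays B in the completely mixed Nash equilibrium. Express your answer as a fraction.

Let r be the probability that Alice plays A. In a completely mixed equilibrium, Bob must be indifferent between C and D.
Bob's expected payoff from C is 11.5r + (1−r); from D it is 6r + 14(1−r).
Setting these equal: 10.5r + 1 = −8r + 14, so r = 26/37.
Therefore Alice plays B with probability 1 − 26/37 = 11/37.

11/37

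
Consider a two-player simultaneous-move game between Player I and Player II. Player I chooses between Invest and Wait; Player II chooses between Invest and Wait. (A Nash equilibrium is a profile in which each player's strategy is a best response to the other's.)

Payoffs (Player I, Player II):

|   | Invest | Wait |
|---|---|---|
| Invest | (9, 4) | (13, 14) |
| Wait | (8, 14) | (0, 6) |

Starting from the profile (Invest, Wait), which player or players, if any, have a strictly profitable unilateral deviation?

Neither

Player I at (Invest, Wait) earns 13; deviating to Wait yields 0 — not better.
Player II earns 14; deviating to Invest yields 4 — not better.
Neither player can strictly improve; the profile is a Nash equilibrium.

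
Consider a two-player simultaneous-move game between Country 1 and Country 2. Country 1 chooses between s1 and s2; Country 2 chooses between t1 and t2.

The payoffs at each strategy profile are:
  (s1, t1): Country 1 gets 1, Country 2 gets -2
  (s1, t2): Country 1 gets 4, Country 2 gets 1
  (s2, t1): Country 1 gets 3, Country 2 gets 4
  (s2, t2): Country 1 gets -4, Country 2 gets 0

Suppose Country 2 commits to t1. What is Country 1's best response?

Against t1, Country 1 earns 1 from s1 and 3 from s2.
So s2 is the best response.

s2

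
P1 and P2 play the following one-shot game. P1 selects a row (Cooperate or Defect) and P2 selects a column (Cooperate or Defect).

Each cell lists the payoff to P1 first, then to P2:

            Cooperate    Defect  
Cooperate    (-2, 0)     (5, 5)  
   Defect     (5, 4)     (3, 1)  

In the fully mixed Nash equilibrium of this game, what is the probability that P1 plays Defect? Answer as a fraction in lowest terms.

5/8

Let x be the probability that P1 plays Cooperate. In a completely mixed equilibrium, P2 must be indifferent between Cooperate and Defect.
P2's expected payoff from Cooperate is 4(1−x); from Defect it is 5x + (1−x).
Setting these equal: −4x + 4 = 4x + 1, so x = 3/8.
Therefore P1 plays Defect with probability 1 − 3/8 = 5/8.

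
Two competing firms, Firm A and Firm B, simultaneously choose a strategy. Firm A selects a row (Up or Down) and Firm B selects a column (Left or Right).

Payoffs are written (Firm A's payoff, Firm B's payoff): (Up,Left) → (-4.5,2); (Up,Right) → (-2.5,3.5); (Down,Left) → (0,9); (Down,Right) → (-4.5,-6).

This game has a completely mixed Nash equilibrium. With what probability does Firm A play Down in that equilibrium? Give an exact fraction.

1/11

Let p be the probability that Firm A plays Up. In a completely mixed equilibrium, Firm B must be indifferent between Left and Right.
Firm B's expected payoff from Left is 2p + 9(1−p); from Right it is 3.5p − 6(1−p).
Setting these equal: −7p + 9 = 9.5p − 6, so p = 10/11.
Therefore Firm A plays Down with probability 1 − 10/11 = 1/11.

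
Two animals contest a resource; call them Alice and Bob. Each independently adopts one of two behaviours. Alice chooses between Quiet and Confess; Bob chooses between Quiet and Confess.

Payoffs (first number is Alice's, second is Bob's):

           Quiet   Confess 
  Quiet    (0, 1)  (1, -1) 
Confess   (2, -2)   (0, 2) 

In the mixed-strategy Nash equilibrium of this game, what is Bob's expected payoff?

0

First find x, the probability Alice plays Quiet, from Bob's indifference between Quiet and Confess: x − 2(1−x) = −x + 2(1−x), giving x = 2/3.
Since Bob is indifferent in equilibrium, Bob's expected payoff equals the payoff from either column against (2/3, 1/3). Using Quiet: (2/3) − 2(1/3) = 0.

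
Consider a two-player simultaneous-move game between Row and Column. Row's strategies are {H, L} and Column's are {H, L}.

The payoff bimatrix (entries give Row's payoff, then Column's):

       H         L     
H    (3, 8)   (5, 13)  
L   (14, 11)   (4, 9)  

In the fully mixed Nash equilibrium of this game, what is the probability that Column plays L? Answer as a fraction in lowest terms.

Let y be the probability that Column plays H. In a completely mixed equilibrium, Row must be indifferent between H and L.
Row's expected payoff from H is 3y + 5(1−y); from L it is 14y + 4(1−y).
Setting these equal: −2y + 5 = 10y + 4, so y = 1/12.
Therefore Column plays L with probability 1 − 1/12 = 11/12.

11/12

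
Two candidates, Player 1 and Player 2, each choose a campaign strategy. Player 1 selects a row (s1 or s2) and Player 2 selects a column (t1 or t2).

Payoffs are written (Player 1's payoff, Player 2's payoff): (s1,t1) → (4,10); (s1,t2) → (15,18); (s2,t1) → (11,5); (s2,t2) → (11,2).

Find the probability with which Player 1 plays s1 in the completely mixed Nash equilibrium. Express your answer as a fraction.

Let r be the probability that Player 1 plays s1. In a completely mixed equilibrium, Player 2 must be indifferent between t1 and t2.
Player 2's expected payoff from t1 is 10r + 5(1−r); from t2 it is 18r + 2(1−r).
Setting these equal: 5r + 5 = 16r + 2, so r = 3/11.

3/11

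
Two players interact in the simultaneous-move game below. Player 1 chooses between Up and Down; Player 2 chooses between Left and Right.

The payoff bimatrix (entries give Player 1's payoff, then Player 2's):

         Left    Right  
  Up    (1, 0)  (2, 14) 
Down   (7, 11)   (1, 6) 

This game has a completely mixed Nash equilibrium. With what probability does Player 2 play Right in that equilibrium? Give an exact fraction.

6/7

Let q be the probability that Player 2 plays Left. In a completely mixed equilibrium, Player 1 must be indifferent between Up and Down.
Player 1's expected payoff from Up is q + 2(1−q); from Down it is 7q + (1−q).
Setting these equal: −q + 2 = 6q + 1, so q = 1/7.
Therefore Player 2 plays Right with probability 1 − 1/7 = 6/7.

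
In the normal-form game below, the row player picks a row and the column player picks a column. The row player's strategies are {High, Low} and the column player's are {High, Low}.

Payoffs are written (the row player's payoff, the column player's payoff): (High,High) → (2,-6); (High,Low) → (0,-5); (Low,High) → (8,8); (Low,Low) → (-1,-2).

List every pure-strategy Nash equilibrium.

(High, Low) and (Low, High)

(High, High): the row player prefers Low (8 > 2); the column player prefers Low (-5 > -6) — not an equilibrium.
(High, Low): the row player gets 0 ≥ -1 from Low, and the column player gets -5 ≥ -6 from High — Nash equilibrium.
(Low, High): the row player gets 8 ≥ 2 from High, and the column player gets 8 ≥ -2 from Low — Nash equilibrium.
(Low, Low): the row player prefers High (0 > -1); the column player prefers High (8 > -2) — not an equilibrium.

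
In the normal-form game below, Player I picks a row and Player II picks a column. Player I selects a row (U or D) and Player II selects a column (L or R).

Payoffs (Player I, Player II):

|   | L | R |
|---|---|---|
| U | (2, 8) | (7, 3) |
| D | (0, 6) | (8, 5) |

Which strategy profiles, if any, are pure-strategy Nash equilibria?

(U, L): Player I gets 2 ≥ 0 from D, and Player II gets 8 ≥ 3 from R — Nash equilibrium.
(U, R): Player I prefers D (8 > 7); Player II prefers L (8 > 3) — not an equilibrium.
(D, L): Player I prefers U (2 > 0) — not an equilibrium.
(D, R): Player II prefers L (6 > 5) — not an equilibrium.

(U, L)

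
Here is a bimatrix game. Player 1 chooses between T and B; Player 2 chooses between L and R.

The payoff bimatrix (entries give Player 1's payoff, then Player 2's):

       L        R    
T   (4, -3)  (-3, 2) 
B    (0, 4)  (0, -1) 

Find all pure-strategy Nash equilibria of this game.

none

(T, L): Player 2 prefers R (2 > -3) — not an equilibrium.
(T, R): Player 1 prefers B (0 > -3) — not an equilibrium.
(B, L): Player 1 prefers T (4 > 0) — not an equilibrium.
(B, R): Player 2 prefers L (4 > -1) — not an equilibrium.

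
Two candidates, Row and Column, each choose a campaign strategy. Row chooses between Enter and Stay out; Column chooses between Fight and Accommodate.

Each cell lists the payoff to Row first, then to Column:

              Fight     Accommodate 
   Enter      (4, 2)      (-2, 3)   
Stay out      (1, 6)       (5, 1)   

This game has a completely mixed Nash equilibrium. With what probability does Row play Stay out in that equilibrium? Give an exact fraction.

1/6

Let r be the probability that Row plays Enter. In a completely mixed equilibrium, Column must be indifferent between Fight and Accommodate.
Column's expected payoff from Fight is 2r + 6(1−r); from Accommodate it is 3r + (1−r).
Setting these equal: −4r + 6 = 2r + 1, so r = 5/6.
Therefore Row plays Stay out with probability 1 − 5/6 = 1/6.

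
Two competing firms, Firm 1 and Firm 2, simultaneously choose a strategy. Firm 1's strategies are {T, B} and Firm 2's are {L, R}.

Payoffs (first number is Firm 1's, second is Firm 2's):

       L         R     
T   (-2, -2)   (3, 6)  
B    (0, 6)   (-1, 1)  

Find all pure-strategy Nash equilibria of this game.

(T, L): Firm 1 prefers B (0 > -2); Firm 2 prefers R (6 > -2) — not an equilibrium.
(T, R): Firm 1 gets 3 ≥ -1 from B, and Firm 2 gets 6 ≥ -2 from L — Nash equilibrium.
(B, L): Firm 1 gets 0 ≥ -2 from T, and Firm 2 gets 6 ≥ 1 from R — Nash equilibrium.
(B, R): Firm 1 prefers T (3 > -1); Firm 2 prefers L (6 > 1) — not an equilibrium.

(T, R) and (B, L)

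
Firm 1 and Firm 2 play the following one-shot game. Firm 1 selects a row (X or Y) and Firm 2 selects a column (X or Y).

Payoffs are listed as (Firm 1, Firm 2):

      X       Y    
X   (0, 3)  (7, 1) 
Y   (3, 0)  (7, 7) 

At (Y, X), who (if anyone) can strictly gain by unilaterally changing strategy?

Firm 1 at (Y, X) earns 3; deviating to X yields 0 — not better.
Firm 2 earns 0; deviating to Y yields 7 — a strict improvement.
Only Firm 2 has a strictly profitable deviation.

Firm 2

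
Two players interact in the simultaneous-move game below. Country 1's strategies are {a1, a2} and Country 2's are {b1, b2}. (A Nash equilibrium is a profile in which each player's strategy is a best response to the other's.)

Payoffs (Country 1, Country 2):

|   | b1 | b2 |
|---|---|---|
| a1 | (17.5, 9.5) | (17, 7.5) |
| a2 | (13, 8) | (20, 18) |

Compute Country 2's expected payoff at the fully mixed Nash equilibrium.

37/4

First find p, the probability Country 1 plays a1, from Country 2's indifference between b1 and b2: 9.5p + 8(1−p) = 7.5p + 18(1−p), giving p = 5/6.
Since Country 2 is indifferent in equilibrium, Country 2's expected payoff equals the payoff from either column against (5/6, 1/6). Using b1: 9.5(5/6) + 8(1/6) = 37/4.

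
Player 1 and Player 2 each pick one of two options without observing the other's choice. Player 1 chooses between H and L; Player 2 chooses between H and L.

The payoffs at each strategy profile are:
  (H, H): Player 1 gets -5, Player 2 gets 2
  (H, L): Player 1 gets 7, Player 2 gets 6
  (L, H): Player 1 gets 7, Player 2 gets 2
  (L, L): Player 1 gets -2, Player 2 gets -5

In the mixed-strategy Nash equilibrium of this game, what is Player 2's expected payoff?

First find p, the probability Player 1 plays H, from Player 2's indifference between H and L: 2p + 2(1−p) = 6p − 5(1−p), giving p = 7/11.
Since Player 2 is indifferent in equilibrium, Player 2's expected payoff equals the payoff from either column against (7/11, 4/11). Using H: 2(7/11) + 2(4/11) = 2.

2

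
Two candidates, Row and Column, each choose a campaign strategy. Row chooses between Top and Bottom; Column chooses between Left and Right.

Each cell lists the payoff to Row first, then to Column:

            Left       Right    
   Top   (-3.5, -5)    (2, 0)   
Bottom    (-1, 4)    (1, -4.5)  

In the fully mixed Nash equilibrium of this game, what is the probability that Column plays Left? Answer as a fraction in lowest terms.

Let c be the probability that Column plays Left. In a completely mixed equilibrium, Row must be indifferent between Top and Bottom.
Row's expected payoff from Top is −3.5c + 2(1−c); from Bottom it is −c + (1−c).
Setting these equal: −5.5c + 2 = −2c + 1, so c = 2/7.

2/7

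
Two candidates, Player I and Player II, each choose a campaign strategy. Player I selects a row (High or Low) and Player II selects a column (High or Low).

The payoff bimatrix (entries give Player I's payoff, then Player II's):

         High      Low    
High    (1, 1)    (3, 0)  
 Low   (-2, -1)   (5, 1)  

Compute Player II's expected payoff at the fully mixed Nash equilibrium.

First find x, the probability Player I plays High, from Player II's indifference between High and Low: x − (1−x) = (1−x), giving x = 2/3.
Since Player II is indifferent in equilibrium, Player II's expected payoff equals the payoff from either column against (2/3, 1/3). Using High: (2/3) − (1/3) = 1/3.

1/3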